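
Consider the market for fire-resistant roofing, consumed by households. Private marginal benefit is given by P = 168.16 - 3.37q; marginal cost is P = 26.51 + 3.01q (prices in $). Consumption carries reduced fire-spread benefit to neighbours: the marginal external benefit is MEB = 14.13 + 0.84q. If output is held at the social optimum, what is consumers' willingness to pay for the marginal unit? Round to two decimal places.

Social marginal benefit = demand + MEB = 182.29 - 2.53q.
Set SMB = MC: 182.29 - 2.53q = 26.51 + 3.01q → q* = 28.1191.
Consumer price on the demand curve at q*: 168.16 − 3.37×28.1191 = 73.3986.

P = $73.40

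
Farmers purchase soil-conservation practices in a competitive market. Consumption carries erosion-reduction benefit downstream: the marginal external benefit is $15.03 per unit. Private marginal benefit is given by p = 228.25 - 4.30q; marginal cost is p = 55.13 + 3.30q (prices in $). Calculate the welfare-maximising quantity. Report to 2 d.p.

Social marginal benefit = demand + MEB = 243.28 - 4.30q.
Set SMB = MC: 243.28 - 4.30q = 55.13 + 3.30q → q* = 24.7566.

q* = 24.76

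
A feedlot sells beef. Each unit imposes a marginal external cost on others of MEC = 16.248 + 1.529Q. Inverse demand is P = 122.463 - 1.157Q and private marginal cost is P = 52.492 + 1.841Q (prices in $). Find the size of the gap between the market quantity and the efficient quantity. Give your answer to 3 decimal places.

Market equilibrium (private): 52.492 + 1.841Q = 122.463 - 1.157Q → Q_m = 23.3392.
Social marginal cost = private MC + MEC = 68.740 + 3.370Q.
Set SMC = demand: 68.740 + 3.370Q = 122.463 - 1.157Q → Q* = 11.8672.
Gap = |23.3392 − 11.8672| = 11.4720.

11.472 units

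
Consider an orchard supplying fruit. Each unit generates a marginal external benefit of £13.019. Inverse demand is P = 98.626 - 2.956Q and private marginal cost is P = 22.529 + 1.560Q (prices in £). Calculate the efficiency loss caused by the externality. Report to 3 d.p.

DWL = £18.766

Market equilibrium (private): 22.529 + 1.560Q = 98.626 - 2.956Q → Q_m = 16.8505.
Social marginal cost = private MC − MEB = 9.510 + 1.560Q.
Set SMC = demand: 9.510 + 1.560Q = 98.626 - 2.956Q → Q* = 19.7334.
Between Q* and Q_m the wedge demand − SMC runs linearly from 0 to MEB(Q_m), so the loss is a triangle.
DWL = ½ × 2.8829 × 13.0190 = 18.7662.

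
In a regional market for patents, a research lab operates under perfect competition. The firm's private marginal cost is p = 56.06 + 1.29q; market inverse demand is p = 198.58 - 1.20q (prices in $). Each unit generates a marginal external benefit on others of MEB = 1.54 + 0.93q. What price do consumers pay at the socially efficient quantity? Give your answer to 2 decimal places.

Social marginal cost = private MC − MEB = 54.52 + 0.36q.
Set SMC = demand: 54.52 + 0.36q = 198.58 - 1.20q → q* = 92.3462.
Consumer price on the demand curve at q*: 198.58 − 1.20×92.3462 = 87.7646.

P = $87.76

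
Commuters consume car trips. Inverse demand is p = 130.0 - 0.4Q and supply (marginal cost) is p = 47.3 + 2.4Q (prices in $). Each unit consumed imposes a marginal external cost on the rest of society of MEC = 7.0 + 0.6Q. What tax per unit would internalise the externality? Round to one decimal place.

tax = $20.4 per unit

Social marginal benefit = demand − MEC = 123.0 - Q.
Set SMB = MC: 123.0 - Q = 47.3 + 2.4Q → Q* = 22.2647.
The Pigouvian tax equals MEC at Q*: 7.0 + 0.6×22.2647 = 20.3588.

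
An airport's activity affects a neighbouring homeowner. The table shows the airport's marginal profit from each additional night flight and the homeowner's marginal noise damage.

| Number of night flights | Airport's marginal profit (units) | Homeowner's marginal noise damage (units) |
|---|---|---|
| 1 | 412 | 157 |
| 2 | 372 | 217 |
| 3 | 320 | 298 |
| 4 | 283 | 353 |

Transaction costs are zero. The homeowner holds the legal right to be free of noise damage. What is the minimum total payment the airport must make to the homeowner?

672

Efficient level: marginal profit ≥ marginal noise damage through level 3, so k* = 3.
With the homeowner holding the right, the airport must at least compensate total damage at k*: 157 + 217 + 298 = 672.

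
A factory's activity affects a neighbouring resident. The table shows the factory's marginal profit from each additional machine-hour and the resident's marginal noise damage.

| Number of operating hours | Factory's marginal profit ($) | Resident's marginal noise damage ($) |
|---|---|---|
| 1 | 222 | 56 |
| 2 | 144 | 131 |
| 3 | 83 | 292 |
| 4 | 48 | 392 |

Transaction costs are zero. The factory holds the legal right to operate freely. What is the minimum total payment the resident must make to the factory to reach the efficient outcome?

$131

Left alone the factory would choose level 4 (marginal profit stays positive).
Efficient level: k* = 2 (marginal profit ≥ marginal noise damage through 2).
The resident must at least cover the factory's forgone profit from cutting 4→2: 83 + 48 = 131.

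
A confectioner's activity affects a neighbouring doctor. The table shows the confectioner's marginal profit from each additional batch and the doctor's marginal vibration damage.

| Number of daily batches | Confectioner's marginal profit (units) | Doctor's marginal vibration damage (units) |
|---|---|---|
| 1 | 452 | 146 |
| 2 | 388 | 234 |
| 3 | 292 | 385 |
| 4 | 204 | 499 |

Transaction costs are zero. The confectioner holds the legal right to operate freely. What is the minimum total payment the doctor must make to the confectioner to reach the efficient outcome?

Left alone the confectioner would choose level 4 (marginal profit stays positive).
Efficient level: k* = 2 (marginal profit ≥ marginal vibration damage through 2).
The doctor must at least cover the confectioner's forgone profit from cutting 4→2: 292 + 204 = 496.

496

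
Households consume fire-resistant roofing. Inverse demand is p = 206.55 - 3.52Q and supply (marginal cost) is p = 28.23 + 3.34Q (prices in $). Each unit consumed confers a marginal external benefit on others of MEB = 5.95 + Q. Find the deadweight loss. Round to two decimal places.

Market equilibrium (private): 28.23 + 3.34Q = 206.55 - 3.52Q → Q_m = 25.9942.
Social marginal benefit = demand + MEB = 212.50 - 2.52Q.
Set SMB = MC: 212.50 - 2.52Q = 28.23 + 3.34Q → Q* = 31.4454.
The welfare-loss triangle has base |Q_m − Q*| and height MEB(Q_m) (the vertical gap between SMB and MC is zero at Q* and MEB at Q_m).
DWL = ½ × 5.4512 × 31.9442 = 87.0671.

DWL = $87.07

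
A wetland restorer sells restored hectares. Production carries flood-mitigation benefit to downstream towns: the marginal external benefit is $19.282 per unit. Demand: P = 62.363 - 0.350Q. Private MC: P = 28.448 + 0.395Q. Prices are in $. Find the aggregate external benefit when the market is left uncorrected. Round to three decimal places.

$877.784

Market equilibrium (private): 28.448 + 0.395Q = 62.363 - 0.350Q → Q_m = 45.5235.
Total external benefit = MEB × Q_m = 19.282 × 45.5235 = 877.7841.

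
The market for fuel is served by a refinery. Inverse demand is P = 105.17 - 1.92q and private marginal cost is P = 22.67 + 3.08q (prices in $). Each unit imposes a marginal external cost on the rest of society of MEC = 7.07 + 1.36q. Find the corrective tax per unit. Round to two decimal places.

tax = $23.20 per unit

Social marginal cost = private MC + MEC = 29.74 + 4.44q.
Set SMC = demand: 29.74 + 4.44q = 105.17 - 1.92q → q* = 11.8601.
The Pigouvian tax equals MEC at q*: 7.07 + 1.36×11.8601 = 23.1997.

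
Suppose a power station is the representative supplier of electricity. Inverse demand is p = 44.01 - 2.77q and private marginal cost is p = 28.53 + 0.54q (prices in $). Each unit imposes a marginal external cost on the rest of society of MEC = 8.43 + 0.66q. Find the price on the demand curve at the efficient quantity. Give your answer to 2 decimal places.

Social marginal cost = private MC + MEC = 36.96 + 1.20q.
Set SMC = demand: 36.96 + 1.20q = 44.01 - 2.77q → q* = 1.7758.
Consumer price on the demand curve at q*: 44.01 − 2.77×1.7758 = 39.0910.

P = $39.09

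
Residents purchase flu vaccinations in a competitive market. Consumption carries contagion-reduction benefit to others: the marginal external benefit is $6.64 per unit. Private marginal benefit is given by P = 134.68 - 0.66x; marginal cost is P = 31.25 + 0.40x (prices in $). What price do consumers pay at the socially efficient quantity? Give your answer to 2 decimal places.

P = $66.15

Social marginal benefit = demand + MEB = 141.32 - 0.66x.
Set SMB = MC: 141.32 - 0.66x = 31.25 + 0.40x → x* = 103.8396.
Consumer price on the demand curve at x*: 134.68 − 0.66×103.8396 = 66.1459.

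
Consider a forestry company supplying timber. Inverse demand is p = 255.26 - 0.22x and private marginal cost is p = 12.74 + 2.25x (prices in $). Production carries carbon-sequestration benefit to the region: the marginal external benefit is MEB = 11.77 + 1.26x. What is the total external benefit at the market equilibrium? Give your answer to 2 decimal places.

$7229.19

Market equilibrium (private): 12.74 + 2.25x = 255.26 - 0.22x → x_m = 98.1862.
Total external benefit = ∫₀^{x_m} (11.77 + 1.26x) dx = 11.77×98.1862 + ½×1.26×98.1862² = 7229.1854.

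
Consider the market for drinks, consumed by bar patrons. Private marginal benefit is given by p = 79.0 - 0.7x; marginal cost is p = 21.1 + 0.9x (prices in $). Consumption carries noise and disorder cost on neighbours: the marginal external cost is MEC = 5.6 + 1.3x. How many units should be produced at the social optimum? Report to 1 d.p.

Social marginal benefit = demand − MEC = 73.4 - 2.0x.
Set SMB = MC: 73.4 - 2.0x = 21.1 + 0.9x → x* = 18.0345.

x* = 18.0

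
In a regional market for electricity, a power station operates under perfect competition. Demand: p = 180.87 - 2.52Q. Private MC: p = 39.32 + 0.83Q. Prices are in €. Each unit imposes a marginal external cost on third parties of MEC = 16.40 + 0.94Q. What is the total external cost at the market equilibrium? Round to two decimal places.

€1532.09

Market equilibrium (private): 39.32 + 0.83Q = 180.87 - 2.52Q → Q_m = 42.2537.
Total external cost = ∫₀^{Q_m} (16.40 + 0.94Q) dQ = 16.40×42.2537 + ½×0.94×42.2537² = 1532.0870.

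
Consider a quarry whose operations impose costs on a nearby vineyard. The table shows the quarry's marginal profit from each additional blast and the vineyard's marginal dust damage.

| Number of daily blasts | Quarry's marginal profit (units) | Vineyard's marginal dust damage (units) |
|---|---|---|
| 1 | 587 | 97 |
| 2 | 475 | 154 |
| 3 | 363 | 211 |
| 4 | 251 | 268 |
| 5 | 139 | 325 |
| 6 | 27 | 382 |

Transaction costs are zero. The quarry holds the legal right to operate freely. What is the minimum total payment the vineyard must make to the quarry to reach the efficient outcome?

Left alone the quarry would choose level 6 (marginal profit stays positive).
Efficient level: k* = 3 (marginal profit ≥ marginal dust damage through 3).
The vineyard must at least cover the quarry's forgone profit from cutting 6→3: 251 + 139 + 27 = 417.

417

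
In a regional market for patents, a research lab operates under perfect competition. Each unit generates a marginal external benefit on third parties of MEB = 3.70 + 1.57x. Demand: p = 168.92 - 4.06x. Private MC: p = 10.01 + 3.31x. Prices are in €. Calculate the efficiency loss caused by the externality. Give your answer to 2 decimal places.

Market equilibrium (private): 10.01 + 3.31x = 168.92 - 4.06x → x_m = 21.5617.
Social marginal cost = private MC − MEB = 6.31 + 1.74x.
Set SMC = demand: 6.31 + 1.74x = 168.92 - 4.06x → x* = 28.0362.
Between x* and x_m the wedge demand − SMC runs linearly from 0 to MEB(x_m), so the loss is a triangle.
DWL = ½ × 6.4745 × 37.5519 = 121.5649.

DWL = €121.56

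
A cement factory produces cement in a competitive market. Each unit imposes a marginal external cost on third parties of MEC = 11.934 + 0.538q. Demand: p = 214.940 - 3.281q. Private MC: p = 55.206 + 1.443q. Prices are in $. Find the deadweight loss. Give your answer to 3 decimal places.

Market equilibrium (private): 55.206 + 1.443q = 214.940 - 3.281q → q_m = 33.8133.
Social marginal cost = private MC + MEC = 67.140 + 1.981q.
Set SMC = demand: 67.140 + 1.981q = 214.940 - 3.281q → q* = 28.0882.
Between q* and q_m the wedge SMC − demand runs linearly from 0 to MEC(q_m), so the loss is a triangle.
DWL = ½ × 5.7251 × 30.1256 = 86.2360.

DWL = $86.236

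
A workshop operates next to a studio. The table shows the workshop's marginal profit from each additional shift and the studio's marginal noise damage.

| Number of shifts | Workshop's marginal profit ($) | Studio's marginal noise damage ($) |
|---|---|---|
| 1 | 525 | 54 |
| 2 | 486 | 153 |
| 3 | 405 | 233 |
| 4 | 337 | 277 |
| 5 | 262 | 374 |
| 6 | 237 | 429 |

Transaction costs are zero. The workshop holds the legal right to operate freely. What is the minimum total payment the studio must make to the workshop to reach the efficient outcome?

$499

Left alone the workshop would choose level 6 (marginal profit stays positive).
Efficient level: k* = 4 (marginal profit ≥ marginal noise damage through 4).
The studio must at least cover the workshop's forgone profit from cutting 6→4: 262 + 237 = 499.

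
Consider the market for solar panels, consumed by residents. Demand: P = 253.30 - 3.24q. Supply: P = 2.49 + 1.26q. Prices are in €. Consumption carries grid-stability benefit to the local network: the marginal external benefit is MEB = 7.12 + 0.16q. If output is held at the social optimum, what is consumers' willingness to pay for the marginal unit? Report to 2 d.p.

P = €60.74

Social marginal benefit = demand + MEB = 260.42 - 3.08q.
Set SMB = MC: 260.42 - 3.08q = 2.49 + 1.26q → q* = 59.4309.
Consumer price on the demand curve at q*: 253.30 − 3.24×59.4309 = 60.7439.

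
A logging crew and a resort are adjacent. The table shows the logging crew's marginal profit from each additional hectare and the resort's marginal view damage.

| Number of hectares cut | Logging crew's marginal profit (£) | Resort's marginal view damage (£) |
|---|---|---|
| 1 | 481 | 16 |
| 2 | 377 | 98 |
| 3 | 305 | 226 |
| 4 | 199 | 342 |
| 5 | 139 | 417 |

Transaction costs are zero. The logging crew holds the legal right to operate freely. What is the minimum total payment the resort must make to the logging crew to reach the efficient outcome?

£338

Left alone the logging crew would choose level 5 (marginal profit stays positive).
Efficient level: k* = 3 (marginal profit ≥ marginal view damage through 3).
The resort must at least cover the logging crew's forgone profit from cutting 5→3: 199 + 139 = 338.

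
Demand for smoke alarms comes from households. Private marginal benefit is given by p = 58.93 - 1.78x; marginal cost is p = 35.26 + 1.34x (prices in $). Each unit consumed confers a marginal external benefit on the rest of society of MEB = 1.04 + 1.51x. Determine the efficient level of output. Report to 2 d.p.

x* = 15.35

Social marginal benefit = demand + MEB = 59.97 - 0.27x.
Set SMB = MC: 59.97 - 0.27x = 35.26 + 1.34x → x* = 15.3478.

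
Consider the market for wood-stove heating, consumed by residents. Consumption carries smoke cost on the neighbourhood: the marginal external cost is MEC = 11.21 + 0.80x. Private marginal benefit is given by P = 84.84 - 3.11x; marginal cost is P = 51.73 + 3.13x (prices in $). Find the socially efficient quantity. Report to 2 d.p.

x* = 3.11

Social marginal benefit = demand − MEC = 73.63 - 3.91x.
Set SMB = MC: 73.63 - 3.91x = 51.73 + 3.13x → x* = 3.1108.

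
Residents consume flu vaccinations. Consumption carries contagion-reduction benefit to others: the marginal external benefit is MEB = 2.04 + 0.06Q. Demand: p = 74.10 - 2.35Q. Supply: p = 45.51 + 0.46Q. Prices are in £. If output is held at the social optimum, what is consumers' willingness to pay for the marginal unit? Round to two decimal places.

P = £47.93

Social marginal benefit = demand + MEB = 76.14 - 2.29Q.
Set SMB = MC: 76.14 - 2.29Q = 45.51 + 0.46Q → Q* = 11.1382.
Consumer price on the demand curve at Q*: 74.10 − 2.35×11.1382 = 47.9252.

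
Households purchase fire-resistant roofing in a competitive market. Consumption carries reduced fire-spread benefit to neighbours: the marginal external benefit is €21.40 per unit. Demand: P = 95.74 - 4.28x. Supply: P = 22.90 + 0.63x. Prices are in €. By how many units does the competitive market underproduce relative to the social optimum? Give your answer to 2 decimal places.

Market equilibrium (private): 22.90 + 0.63x = 95.74 - 4.28x → x_m = 14.8350.
Social marginal benefit = demand + MEB = 117.14 - 4.28x.
Set SMB = MC: 117.14 - 4.28x = 22.90 + 0.63x → x* = 19.1935.
Gap = |14.8350 − 19.1935| = 4.3585.

4.36 units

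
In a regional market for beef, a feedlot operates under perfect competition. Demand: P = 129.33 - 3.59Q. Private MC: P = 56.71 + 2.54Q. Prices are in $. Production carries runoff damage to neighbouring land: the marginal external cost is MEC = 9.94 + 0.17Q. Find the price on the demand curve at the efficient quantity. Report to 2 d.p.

P = $93.61

Social marginal cost = private MC + MEC = 66.65 + 2.71Q.
Set SMC = demand: 66.65 + 2.71Q = 129.33 - 3.59Q → Q* = 9.9492.
Consumer price on the demand curve at Q*: 129.33 − 3.59×9.9492 = 93.6124.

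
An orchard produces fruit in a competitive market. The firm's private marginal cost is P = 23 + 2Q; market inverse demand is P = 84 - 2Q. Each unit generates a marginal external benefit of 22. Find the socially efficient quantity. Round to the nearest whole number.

Social marginal cost = private MC − MEB = 1 + 2Q.
Set SMC = demand: 1 + 2Q = 84 - 2Q → Q* = 20.7500.

Q* = 21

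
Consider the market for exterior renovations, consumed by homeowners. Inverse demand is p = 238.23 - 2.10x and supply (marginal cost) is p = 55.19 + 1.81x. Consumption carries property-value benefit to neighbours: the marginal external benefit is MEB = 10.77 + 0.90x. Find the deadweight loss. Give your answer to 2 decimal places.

Market equilibrium (private): 55.19 + 1.81x = 238.23 - 2.10x → x_m = 46.8133.
Social marginal benefit = demand + MEB = 249.00 - 1.20x.
Set SMB = MC: 249.00 - 1.20x = 55.19 + 1.81x → x* = 64.3887.
Between x* and x_m the wedge SMB − MC runs linearly from 0 to MEB(x_m), so the loss is a triangle.
DWL = ½ × 17.5754 × 52.9020 = 464.8869.

DWL = 464.89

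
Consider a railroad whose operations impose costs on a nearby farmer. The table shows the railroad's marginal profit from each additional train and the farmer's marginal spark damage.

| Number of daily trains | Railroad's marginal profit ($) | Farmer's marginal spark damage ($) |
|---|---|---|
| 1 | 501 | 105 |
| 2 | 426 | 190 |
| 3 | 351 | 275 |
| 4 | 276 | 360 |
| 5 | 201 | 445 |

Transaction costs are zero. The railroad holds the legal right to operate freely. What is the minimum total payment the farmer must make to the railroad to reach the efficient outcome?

Left alone the railroad would choose level 5 (marginal profit stays positive).
Efficient level: k* = 3 (marginal profit ≥ marginal spark damage through 3).
The farmer must at least cover the railroad's forgone profit from cutting 5→3: 276 + 201 = 477.

$477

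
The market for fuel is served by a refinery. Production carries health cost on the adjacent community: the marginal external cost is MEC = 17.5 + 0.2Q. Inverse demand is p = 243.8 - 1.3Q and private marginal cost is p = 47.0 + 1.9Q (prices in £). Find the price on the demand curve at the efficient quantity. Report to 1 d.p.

Social marginal cost = private MC + MEC = 64.5 + 2.1Q.
Set SMC = demand: 64.5 + 2.1Q = 243.8 - 1.3Q → Q* = 52.7353.
Consumer price on the demand curve at Q*: 243.8 − 1.3×52.7353 = 175.2441.

P = £175.2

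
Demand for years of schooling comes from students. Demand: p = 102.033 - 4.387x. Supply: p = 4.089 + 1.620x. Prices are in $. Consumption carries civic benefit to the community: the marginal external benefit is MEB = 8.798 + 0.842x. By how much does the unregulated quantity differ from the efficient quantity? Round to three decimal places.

Market equilibrium (private): 4.089 + 1.620x = 102.033 - 4.387x → x_m = 16.3050.
Social marginal benefit = demand + MEB = 110.831 - 3.545x.
Set SMB = MC: 110.831 - 3.545x = 4.089 + 1.620x → x* = 20.6664.
Gap = |16.3050 − 20.6664| = 4.3614.

4.361 units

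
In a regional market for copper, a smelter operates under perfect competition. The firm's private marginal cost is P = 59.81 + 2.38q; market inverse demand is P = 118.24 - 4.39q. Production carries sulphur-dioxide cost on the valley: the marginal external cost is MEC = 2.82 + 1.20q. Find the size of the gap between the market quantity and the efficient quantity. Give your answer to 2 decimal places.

Market equilibrium (private): 59.81 + 2.38q = 118.24 - 4.39q → q_m = 8.6307.
Social marginal cost = private MC + MEC = 62.63 + 3.58q.
Set SMC = demand: 62.63 + 3.58q = 118.24 - 4.39q → q* = 6.9774.
Gap = |8.6307 − 6.9774| = 1.6533.

1.65 units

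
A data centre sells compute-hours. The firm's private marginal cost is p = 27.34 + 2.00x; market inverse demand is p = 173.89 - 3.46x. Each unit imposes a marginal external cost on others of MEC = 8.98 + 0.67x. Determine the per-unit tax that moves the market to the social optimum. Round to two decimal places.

tax = 24.02 per unit

Social marginal cost = private MC + MEC = 36.32 + 2.67x.
Set SMC = demand: 36.32 + 2.67x = 173.89 - 3.46x → x* = 22.4421.
The Pigouvian tax equals MEC at x*: 8.98 + 0.67×22.4421 = 24.0162.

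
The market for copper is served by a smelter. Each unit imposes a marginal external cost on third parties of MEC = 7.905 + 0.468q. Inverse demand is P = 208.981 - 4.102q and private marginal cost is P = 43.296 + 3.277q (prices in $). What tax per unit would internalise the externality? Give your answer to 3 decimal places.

Social marginal cost = private MC + MEC = 51.201 + 3.745q.
Set SMC = demand: 51.201 + 3.745q = 208.981 - 4.102q → q* = 20.1070.
The Pigouvian tax equals MEC at q*: 7.905 + 0.468×20.1070 = 17.3151.

tax = $17.315 per unit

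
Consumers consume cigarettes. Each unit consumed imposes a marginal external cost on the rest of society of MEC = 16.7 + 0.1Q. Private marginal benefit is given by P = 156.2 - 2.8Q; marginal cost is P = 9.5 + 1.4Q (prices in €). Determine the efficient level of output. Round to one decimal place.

Q* = 30.2

Social marginal benefit = demand − MEC = 139.5 - 2.9Q.
Set SMB = MC: 139.5 - 2.9Q = 9.5 + 1.4Q → Q* = 30.2326.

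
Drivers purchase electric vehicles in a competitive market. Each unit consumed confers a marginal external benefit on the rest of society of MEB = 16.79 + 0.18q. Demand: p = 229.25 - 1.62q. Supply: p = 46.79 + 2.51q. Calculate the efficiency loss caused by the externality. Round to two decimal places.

Market equilibrium (private): 46.79 + 2.51q = 229.25 - 1.62q → q_m = 44.1792.
Social marginal benefit = demand + MEB = 246.04 - 1.44q.
Set SMB = MC: 246.04 - 1.44q = 46.79 + 2.51q → q* = 50.4430.
The welfare-loss triangle has base |q_m − q*| and height MEB(q_m) (the vertical gap between SMB and MC is zero at q* and MEB at q_m).
DWL = ½ × 6.2638 × 24.7423 = 77.4904.

DWL = 77.49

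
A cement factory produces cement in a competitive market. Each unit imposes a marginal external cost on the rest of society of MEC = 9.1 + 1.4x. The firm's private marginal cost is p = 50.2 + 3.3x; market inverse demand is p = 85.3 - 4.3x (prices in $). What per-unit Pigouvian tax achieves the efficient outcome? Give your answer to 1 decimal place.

Social marginal cost = private MC + MEC = 59.3 + 4.7x.
Set SMC = demand: 59.3 + 4.7x = 85.3 - 4.3x → x* = 2.8889.
The Pigouvian tax equals MEC at x*: 9.1 + 1.4×2.8889 = 13.1445.

tax = $13.1 per unit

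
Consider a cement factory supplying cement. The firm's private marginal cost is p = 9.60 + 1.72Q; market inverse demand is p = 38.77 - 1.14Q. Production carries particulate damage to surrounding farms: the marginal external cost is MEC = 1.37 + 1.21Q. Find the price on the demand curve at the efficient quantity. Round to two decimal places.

Social marginal cost = private MC + MEC = 10.97 + 2.93Q.
Set SMC = demand: 10.97 + 2.93Q = 38.77 - 1.14Q → Q* = 6.8305.
Consumer price on the demand curve at Q*: 38.77 − 1.14×6.8305 = 30.9832.

P = 30.98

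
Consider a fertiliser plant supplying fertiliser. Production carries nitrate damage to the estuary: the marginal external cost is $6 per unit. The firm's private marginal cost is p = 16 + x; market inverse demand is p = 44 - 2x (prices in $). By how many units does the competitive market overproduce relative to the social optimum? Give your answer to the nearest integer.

Market equilibrium (private): 16 + x = 44 - 2x → x_m = 9.3333.
Social marginal cost = private MC + MEC = 22 + x.
Set SMC = demand: 22 + x = 44 - 2x → x* = 7.3333.
Gap = |9.3333 − 7.3333| = 2.0000.

2 units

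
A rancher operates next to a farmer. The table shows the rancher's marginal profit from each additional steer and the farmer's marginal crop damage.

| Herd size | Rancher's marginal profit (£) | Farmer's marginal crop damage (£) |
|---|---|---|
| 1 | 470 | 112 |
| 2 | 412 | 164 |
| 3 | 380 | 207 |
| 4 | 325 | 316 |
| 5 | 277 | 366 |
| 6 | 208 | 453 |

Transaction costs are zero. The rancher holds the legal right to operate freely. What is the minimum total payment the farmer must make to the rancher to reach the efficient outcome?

Left alone the rancher would choose level 6 (marginal profit stays positive).
Efficient level: k* = 4 (marginal profit ≥ marginal crop damage through 4).
The farmer must at least cover the rancher's forgone profit from cutting 6→4: 277 + 208 = 485.

£485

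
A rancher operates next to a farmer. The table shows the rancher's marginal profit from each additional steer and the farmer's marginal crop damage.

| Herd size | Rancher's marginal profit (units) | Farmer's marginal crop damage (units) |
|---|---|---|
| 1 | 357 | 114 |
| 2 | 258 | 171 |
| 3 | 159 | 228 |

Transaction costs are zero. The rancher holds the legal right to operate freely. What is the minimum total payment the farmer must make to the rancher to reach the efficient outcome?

Left alone the rancher would choose level 3 (marginal profit stays positive).
Efficient level: k* = 2 (marginal profit ≥ marginal crop damage through 2).
The farmer must at least cover the rancher's forgone profit from cutting 3→2: 159 = 159.

159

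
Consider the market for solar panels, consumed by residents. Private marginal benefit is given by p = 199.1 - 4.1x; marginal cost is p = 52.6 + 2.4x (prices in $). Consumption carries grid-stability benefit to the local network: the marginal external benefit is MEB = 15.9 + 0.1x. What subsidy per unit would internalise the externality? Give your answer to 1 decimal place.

subsidy = $18.4 per unit

Social marginal benefit = demand + MEB = 215.0 - 4.0x.
Set SMB = MC: 215.0 - 4.0x = 52.6 + 2.4x → x* = 25.3750.
The Pigouvian subsidy equals MEB at x*: 15.9 + 0.1×25.3750 = 18.4375.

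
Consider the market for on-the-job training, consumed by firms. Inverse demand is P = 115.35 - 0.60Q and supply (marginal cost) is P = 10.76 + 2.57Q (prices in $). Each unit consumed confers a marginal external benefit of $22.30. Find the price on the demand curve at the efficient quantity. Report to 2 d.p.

Social marginal benefit = demand + MEB = 137.65 - 0.60Q.
Set SMB = MC: 137.65 - 0.60Q = 10.76 + 2.57Q → Q* = 40.0284.
Consumer price on the demand curve at Q*: 115.35 − 0.60×40.0284 = 91.3330.

P = $91.33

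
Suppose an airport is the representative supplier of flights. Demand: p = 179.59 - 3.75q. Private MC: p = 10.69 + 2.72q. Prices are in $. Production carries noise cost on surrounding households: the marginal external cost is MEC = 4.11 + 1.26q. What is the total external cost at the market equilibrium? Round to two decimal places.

$536.62

Market equilibrium (private): 10.69 + 2.72q = 179.59 - 3.75q → q_m = 26.1051.
Total external cost = ∫₀^{q_m} (4.11 + 1.26q) dq = 4.11×26.1051 + ½×1.26×26.1051² = 536.6220.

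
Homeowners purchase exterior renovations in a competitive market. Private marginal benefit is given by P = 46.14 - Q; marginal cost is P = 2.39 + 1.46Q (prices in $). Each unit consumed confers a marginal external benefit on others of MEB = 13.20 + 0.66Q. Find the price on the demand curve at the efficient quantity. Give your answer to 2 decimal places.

Social marginal benefit = demand + MEB = 59.34 - 0.34Q.
Set SMB = MC: 59.34 - 0.34Q = 2.39 + 1.46Q → Q* = 31.6389.
Consumer price on the demand curve at Q*: 46.14 − 1.00×31.6389 = 14.5011.

P = $14.50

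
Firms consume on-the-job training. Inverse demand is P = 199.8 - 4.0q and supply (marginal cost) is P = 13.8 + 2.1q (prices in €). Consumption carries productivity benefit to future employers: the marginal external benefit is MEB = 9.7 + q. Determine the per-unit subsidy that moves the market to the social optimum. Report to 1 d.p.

Social marginal benefit = demand + MEB = 209.5 - 3.0q.
Set SMB = MC: 209.5 - 3.0q = 13.8 + 2.1q → q* = 38.3725.
The Pigouvian subsidy equals MEB at q*: 9.7 + 1.0×38.3725 = 48.0725.

subsidy = €48.1 per unit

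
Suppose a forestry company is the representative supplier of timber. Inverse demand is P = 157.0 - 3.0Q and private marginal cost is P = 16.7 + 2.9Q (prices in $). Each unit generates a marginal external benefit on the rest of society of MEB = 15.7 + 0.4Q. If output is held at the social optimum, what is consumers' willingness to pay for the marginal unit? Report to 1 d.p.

P = $71.9

Social marginal cost = private MC − MEB = 1.0 + 2.5Q.
Set SMC = demand: 1.0 + 2.5Q = 157.0 - 3.0Q → Q* = 28.3636.
Consumer price on the demand curve at Q*: 157.0 − 3.0×28.3636 = 71.9092.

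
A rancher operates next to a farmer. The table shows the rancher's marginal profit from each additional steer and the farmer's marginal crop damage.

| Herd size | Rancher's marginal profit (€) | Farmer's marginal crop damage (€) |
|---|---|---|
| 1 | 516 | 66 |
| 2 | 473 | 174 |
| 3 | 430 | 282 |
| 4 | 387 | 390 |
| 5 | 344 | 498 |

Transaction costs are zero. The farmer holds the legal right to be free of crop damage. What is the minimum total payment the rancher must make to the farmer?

Efficient level: marginal profit ≥ marginal crop damage through level 3, so k* = 3.
With the farmer holding the right, the rancher must at least compensate total damage at k*: 66 + 174 + 282 = 522.

€522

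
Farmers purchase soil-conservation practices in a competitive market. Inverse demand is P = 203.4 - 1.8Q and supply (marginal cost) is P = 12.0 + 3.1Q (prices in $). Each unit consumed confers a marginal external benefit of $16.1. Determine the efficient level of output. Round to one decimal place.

Q* = 42.3

Social marginal benefit = demand + MEB = 219.5 - 1.8Q.
Set SMB = MC: 219.5 - 1.8Q = 12.0 + 3.1Q → Q* = 42.3469.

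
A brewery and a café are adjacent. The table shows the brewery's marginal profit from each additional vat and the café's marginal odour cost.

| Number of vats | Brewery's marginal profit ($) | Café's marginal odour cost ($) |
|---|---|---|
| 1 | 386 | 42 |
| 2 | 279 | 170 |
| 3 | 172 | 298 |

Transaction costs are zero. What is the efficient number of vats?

2

Bargaining reaches the level where marginal profit last exceeds marginal odour cost.
That holds through level 2 (279 ≥ 170) but not at 3 (172 < 298).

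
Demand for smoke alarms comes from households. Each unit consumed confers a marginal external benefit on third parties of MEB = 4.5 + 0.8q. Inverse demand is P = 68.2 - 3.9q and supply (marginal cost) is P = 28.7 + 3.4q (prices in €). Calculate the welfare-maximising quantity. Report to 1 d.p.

Social marginal benefit = demand + MEB = 72.7 - 3.1q.
Set SMB = MC: 72.7 - 3.1q = 28.7 + 3.4q → q* = 6.7692.

q* = 6.8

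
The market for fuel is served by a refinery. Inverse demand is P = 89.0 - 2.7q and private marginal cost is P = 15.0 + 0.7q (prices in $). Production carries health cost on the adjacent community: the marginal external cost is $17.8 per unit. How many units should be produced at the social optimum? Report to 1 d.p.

Social marginal cost = private MC + MEC = 32.8 + 0.7q.
Set SMC = demand: 32.8 + 0.7q = 89.0 - 2.7q → q* = 16.5294.

q* = 16.5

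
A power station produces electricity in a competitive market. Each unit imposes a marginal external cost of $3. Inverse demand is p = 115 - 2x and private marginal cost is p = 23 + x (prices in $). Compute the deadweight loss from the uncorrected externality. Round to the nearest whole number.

Market equilibrium (private): 23 + x = 115 - 2x → x_m = 30.6667.
Social marginal cost = private MC + MEC = 26 + x.
Set SMC = demand: 26 + x = 115 - 2x → x* = 29.6667.
The loss is the area between SMC and demand from x* to x_m; with linear curves that's a triangle of height MEC(x_m).
DWL = ½ × 1.0000 × 3.0000 = 1.5000.

DWL = $2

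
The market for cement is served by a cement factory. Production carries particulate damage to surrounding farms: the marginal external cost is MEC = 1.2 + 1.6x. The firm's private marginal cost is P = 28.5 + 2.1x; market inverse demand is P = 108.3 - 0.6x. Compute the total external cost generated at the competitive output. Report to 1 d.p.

Market equilibrium (private): 28.5 + 2.1x = 108.3 - 0.6x → x_m = 29.5556.
Total external cost = ∫₀^{x_m} (1.2 + 1.6x) dx = 1.2×29.5556 + ½×1.6×29.5556² = 734.2935.

734.3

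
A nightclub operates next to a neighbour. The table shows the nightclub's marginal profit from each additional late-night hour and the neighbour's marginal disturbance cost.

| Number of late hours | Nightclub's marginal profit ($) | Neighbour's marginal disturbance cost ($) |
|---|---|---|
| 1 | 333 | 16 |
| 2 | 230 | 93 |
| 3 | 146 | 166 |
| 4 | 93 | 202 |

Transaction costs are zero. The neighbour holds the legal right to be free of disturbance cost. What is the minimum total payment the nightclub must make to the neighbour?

$109

Efficient level: marginal profit ≥ marginal disturbance cost through level 2, so k* = 2.
With the neighbour holding the right, the nightclub must at least compensate total damage at k*: 16 + 93 = 109.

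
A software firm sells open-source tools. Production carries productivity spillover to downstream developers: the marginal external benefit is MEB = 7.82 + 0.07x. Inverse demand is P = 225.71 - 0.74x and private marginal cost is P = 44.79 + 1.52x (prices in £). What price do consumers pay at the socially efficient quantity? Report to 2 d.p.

P = £161.93

Social marginal cost = private MC − MEB = 36.97 + 1.45x.
Set SMC = demand: 36.97 + 1.45x = 225.71 - 0.74x → x* = 86.1826.
Consumer price on the demand curve at x*: 225.71 − 0.74×86.1826 = 161.9349.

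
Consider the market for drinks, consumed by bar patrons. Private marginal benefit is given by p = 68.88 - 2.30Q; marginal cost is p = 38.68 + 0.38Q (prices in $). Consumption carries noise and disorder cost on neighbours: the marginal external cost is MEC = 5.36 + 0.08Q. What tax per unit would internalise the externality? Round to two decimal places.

Social marginal benefit = demand − MEC = 63.52 - 2.38Q.
Set SMB = MC: 63.52 - 2.38Q = 38.68 + 0.38Q → Q* = 9.0000.
The Pigouvian tax equals MEC at Q*: 5.36 + 0.08×9.0000 = 6.0800.

tax = $6.08 per unit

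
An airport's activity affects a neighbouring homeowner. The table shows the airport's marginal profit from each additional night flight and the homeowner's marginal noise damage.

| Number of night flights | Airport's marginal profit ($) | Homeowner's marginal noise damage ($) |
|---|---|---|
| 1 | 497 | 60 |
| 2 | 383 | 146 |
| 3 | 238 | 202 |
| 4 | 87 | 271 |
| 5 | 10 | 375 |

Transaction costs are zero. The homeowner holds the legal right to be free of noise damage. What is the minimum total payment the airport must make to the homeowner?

Efficient level: marginal profit ≥ marginal noise damage through level 3, so k* = 3.
With the homeowner holding the right, the airport must at least compensate total damage at k*: 60 + 146 + 202 = 408.

$408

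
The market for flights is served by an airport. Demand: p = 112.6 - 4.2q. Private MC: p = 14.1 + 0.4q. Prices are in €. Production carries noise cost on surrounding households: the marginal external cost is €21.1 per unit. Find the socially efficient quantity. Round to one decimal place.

q* = 16.8

Social marginal cost = private MC + MEC = 35.2 + 0.4q.
Set SMC = demand: 35.2 + 0.4q = 112.6 - 4.2q → q* = 16.8261.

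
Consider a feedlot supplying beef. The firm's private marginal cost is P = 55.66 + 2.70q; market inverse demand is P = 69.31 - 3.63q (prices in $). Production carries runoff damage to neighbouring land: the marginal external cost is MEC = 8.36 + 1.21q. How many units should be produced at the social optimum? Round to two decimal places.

q* = 0.70

Social marginal cost = private MC + MEC = 64.02 + 3.91q.
Set SMC = demand: 64.02 + 3.91q = 69.31 - 3.63q → q* = 0.7016.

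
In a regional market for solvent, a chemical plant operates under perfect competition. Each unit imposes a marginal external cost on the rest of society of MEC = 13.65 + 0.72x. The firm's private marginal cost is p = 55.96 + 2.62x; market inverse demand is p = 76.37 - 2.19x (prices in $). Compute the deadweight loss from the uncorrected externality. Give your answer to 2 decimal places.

DWL = $25.23

Market equilibrium (private): 55.96 + 2.62x = 76.37 - 2.19x → x_m = 4.2432.
Social marginal cost = private MC + MEC = 69.61 + 3.34x.
Set SMC = demand: 69.61 + 3.34x = 76.37 - 2.19x → x* = 1.2224.
Between x* and x_m the wedge SMC − demand runs linearly from 0 to MEC(x_m), so the loss is a triangle.
DWL = ½ × 3.0208 × 16.7051 = 25.2314.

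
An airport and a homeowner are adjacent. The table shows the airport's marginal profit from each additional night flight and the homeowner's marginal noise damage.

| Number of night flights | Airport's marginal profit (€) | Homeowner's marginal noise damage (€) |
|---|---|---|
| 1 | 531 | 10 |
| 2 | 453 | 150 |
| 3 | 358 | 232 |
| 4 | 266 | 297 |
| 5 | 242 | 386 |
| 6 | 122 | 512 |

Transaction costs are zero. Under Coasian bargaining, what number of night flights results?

Bargaining reaches the level where marginal profit last exceeds marginal noise damage.
That holds through level 3 (358 ≥ 232) but not at 4 (266 < 297).

3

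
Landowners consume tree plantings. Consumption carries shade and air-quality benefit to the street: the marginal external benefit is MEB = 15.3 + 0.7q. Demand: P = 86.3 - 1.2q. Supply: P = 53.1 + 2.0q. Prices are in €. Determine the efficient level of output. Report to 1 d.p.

q* = 19.4

Social marginal benefit = demand + MEB = 101.6 - 0.5q.
Set SMB = MC: 101.6 - 0.5q = 53.1 + 2.0q → q* = 19.4000.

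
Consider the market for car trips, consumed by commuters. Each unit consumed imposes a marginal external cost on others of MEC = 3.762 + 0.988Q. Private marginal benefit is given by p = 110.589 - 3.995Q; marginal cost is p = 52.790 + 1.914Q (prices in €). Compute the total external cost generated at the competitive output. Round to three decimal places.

€84.063

Market equilibrium (private): 52.790 + 1.914Q = 110.589 - 3.995Q → Q_m = 9.7815.
Total external cost = ∫₀^{Q_m} (3.762 + 0.988Q) dQ = 3.762×9.7815 + ½×0.988×9.7815² = 84.0628.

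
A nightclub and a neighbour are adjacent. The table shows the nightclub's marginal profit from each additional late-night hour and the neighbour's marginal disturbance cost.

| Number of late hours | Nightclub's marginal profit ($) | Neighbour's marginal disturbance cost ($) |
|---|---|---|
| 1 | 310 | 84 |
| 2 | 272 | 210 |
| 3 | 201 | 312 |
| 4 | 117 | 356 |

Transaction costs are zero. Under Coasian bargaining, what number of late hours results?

Bargaining reaches the level where marginal profit last exceeds marginal disturbance cost.
That holds through level 2 (272 ≥ 210) but not at 3 (201 < 312).

2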